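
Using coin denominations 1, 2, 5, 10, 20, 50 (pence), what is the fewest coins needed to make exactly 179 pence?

Greedy: take as many of the largest coin as possible, then repeat with the remainder.
179 − 3×50→29 − 1×20→9 − 1×5→4 − 2×2→0
Total coins = 3 + 1 + 1 + 2 = 7

7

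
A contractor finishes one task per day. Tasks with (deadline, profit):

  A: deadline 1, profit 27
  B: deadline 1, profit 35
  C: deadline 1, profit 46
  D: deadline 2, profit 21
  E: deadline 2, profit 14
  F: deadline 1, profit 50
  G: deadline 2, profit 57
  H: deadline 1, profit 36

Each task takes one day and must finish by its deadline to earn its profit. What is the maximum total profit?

107

Take jobs in profit order; each goes to the latest open slot no later than its deadline.
By profit: G(d2,57), F(d1,50), C(d1,46), H(d1,36), B(d1,35), A(d1,27), D(d2,21), E(d2,14)
G→slot 2; F→slot 1; C skipped; H skipped; B skipped; A skipped; D skipped; E skipped.
Profit = 50 + 57 = 107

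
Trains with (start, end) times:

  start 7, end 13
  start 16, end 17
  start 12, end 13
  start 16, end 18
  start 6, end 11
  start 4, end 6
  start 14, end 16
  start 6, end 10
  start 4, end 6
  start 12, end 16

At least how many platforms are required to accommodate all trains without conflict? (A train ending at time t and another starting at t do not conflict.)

The answer is the maximum number of intervals overlapping at any instant.
Events (time:±→running): 4:+→1 4:+→2 6:-→1 6:-→0 6:+→1 6:+→2 7:+→3 … peak 3.

3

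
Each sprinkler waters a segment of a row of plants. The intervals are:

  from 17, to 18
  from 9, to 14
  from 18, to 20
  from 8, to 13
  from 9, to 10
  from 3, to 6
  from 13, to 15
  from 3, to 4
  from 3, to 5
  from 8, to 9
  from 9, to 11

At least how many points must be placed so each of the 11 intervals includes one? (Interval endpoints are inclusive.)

Sort by right endpoint; whenever an interval is uncovered, place a point at its right end.
Sorted: [3,4] [3,5] [3,6] [8,9] [9,10] [9,11] [8,13] [9,14] [13,15] [17,18] [18,20]
{[3,4],[3,5],[3,6]} hit by 4; {[8,9],[9,10],[9,11],[8,13],[9,14]} hit by 9; {[13,15]} hit by 15; {[17,18],[18,20]} hit by 18.
Points: 4, 9, 15, 18 (4 total).

4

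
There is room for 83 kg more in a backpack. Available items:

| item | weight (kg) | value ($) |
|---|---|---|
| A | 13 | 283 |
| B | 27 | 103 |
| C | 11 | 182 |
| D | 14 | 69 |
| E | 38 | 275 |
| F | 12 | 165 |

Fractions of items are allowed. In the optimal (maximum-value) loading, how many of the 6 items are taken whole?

4

Greedy by value/weight ratio, highest first.
Order: A (283/13=21.77) > C (182/11=16.55) > F (165/12=13.75) > E (275/38=7.24) > D (69/14=4.93) > B (103/27=3.81)
Fill: take A (13 @ 283) → take C (11 @ 182) → take F (12 @ 165) → take E (38 @ 275) → take 9/14 of D → 44.36; 83/83 used.
4 item(s) taken whole; one partial (take 9/14 of D).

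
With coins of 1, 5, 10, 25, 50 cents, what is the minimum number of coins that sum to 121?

121 − 2×50→21 − 2×10→1 − 1×1→0
Total coins = 2 + 2 + 1 = 5

5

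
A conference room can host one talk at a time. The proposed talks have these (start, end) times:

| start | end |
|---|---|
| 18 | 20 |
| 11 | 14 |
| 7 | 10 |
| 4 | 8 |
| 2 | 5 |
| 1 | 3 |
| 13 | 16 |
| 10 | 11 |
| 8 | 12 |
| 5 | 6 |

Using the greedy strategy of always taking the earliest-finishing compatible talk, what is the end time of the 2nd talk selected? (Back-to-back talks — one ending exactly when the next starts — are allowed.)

6

By end time: (1,3), (2,5), (5,6), (4,8), (7,10), (10,11), (8,12), (11,14), (13,16), (18,20).
Pick (1,3); next start ≥ 3 → (5,6); next start ≥ 6 → (7,10); next start ≥ 10 → (10,11); next start ≥ 11 → (11,14); next start ≥ 14 → (18,20).
Selected: (1,3) (5,6) (7,10) (10,11) (11,14) (18,20)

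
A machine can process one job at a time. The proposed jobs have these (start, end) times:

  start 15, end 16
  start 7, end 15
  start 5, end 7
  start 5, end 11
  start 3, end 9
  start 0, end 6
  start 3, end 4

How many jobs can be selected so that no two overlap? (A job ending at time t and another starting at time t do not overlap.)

Sorted by end: (3,4)  (0,6)  (5,7)  (3,9)  (5,11)  (7,15)  (15,16)
take (3,4); take (5,7); skip (3,9); take (7,15); take (15,16).
Selected 4 jobs.

4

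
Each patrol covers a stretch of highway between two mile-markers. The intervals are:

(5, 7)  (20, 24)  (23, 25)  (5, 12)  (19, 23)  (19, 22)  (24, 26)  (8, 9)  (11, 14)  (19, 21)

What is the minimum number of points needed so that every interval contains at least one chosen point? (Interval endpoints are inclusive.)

5

Process intervals by earliest right end; each time one isn't hit yet, stab at its right endpoint.
Sorted: [5,7] [8,9] [5,12] [11,14] [19,21] [19,22] [19,23] [20,24] [23,25] [24,26]
{[5,7]} hit by 7; {[8,9],[5,12]} hit by 9; {[11,14]} hit by 14; {[19,21],[19,22],[19,23],[20,24]} hit by 21; {[23,25],[24,26]} hit by 25.
Points: 7, 9, 14, 21, 25 (5 total).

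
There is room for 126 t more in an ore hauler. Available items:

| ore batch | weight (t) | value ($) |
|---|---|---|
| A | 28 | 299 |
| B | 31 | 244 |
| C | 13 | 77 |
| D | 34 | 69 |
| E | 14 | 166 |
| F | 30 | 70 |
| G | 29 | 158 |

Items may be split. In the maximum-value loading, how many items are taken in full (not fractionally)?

5

Sort by value per unit weight and fill in that order.
Order: E (166/14=11.86) > A (299/28=10.68) > B (244/31=7.87) > C (77/13=5.92) > G (158/29=5.45) > F (70/30=2.33) > D (69/34=2.03)
Fill: take E (14 @ 166) → take A (28 @ 299) → take B (31 @ 244) → take C (13 @ 77) → take G (29 @ 158) → take 11/30 of F → 25.67; 126/126 used.
5 item(s) taken whole; one partial (take 11/30 of F).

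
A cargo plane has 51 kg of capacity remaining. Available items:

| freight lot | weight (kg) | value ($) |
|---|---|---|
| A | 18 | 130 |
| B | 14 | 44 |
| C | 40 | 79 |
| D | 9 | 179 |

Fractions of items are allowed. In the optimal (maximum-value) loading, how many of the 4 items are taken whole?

Order: D (179/9=19.89) > A (130/18=7.22) > B (44/14=3.14) > C (79/40=1.98)
Fill: take D (9 @ 179) → take A (18 @ 130) → take B (14 @ 44) → take 10/40 of C → 19.75; 51/51 used.
3 item(s) taken whole; one partial (take 10/40 of C).

3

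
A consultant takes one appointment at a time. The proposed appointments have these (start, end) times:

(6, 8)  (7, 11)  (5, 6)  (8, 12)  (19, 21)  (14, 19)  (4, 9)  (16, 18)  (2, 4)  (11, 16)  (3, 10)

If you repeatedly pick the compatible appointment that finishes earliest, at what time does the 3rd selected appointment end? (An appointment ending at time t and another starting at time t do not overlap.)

8

Sort by end time and greedily take each interval whose start is ≥ the last chosen end.
By end time: (2,4), (5,6), (6,8), (4,9), (3,10), (7,11), (8,12), (11,16), (16,18), (14,19), (19,21).
Pick (2,4); next start ≥ 4 → (5,6); next start ≥ 6 → (6,8); next start ≥ 8 → (8,12); next start ≥ 12 → (16,18); next start ≥ 18 → (19,21).
Selected: (2,4) (5,6) (6,8) (8,12) (16,18) (19,21)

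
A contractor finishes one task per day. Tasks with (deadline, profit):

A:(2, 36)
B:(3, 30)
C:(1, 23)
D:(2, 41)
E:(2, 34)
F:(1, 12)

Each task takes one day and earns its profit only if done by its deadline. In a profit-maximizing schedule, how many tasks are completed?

3

Sort by profit descending; place each in the latest free slot ≤ its deadline.
Profit order: D=41 A=36 E=34 B=30 C=23 F=12
Assign: D→slot 2, A→slot 1, E skipped, B→slot 3, C skipped, F skipped.
Slots: [1:A] [2:D] [3:B]
3 of 6 scheduled.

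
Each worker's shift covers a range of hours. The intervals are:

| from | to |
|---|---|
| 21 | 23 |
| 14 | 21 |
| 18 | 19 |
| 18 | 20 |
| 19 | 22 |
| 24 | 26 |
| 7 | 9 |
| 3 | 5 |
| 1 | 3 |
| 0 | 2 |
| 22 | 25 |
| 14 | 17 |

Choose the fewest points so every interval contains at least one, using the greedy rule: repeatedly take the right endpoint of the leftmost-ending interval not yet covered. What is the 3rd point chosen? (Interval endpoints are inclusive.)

Process intervals by earliest right end; each time one isn't hit yet, stab at its right endpoint.
Sorted: [0,2] [1,3] [3,5] [7,9] [14,17] [18,19] [18,20] [14,21] [19,22] [21,23] [22,25] [24,26]
{[0,2],[1,3]} hit by 2; {[3,5]} hit by 5; {[7,9]} hit by 9; {[14,17]} hit by 17; {[18,19],[18,20],[14,21],[19,22]} hit by 19; {[21,23],[22,25]} hit by 23; {[24,26]} hit by 26.
Points: 2, 5, 9, 17, 19, 23, 26 (7 total).

9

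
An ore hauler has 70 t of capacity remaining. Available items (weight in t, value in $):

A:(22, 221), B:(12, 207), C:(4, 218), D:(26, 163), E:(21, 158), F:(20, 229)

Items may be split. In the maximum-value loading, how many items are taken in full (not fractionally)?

4

Greedy by value/weight ratio, highest first.
Order: C (218/4=54.50) > B (207/12=17.25) > F (229/20=11.45) > A (221/22=10.05) > E (158/21=7.52) > D (163/26=6.27)
Fill: take C (4 @ 218) → take B (12 @ 207) → take F (20 @ 229) → take A (22 @ 221) → take 12/21 of E → 90.29; 70/70 used.
4 item(s) taken whole; one partial (take 12/21 of E).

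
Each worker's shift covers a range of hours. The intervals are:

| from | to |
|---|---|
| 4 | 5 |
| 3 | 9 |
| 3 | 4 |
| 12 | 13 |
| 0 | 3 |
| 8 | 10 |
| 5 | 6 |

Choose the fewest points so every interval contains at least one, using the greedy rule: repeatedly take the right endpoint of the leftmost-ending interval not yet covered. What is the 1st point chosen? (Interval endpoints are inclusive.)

3

Sort by right endpoint; whenever an interval is uncovered, place a point at its right end.
By right end: [0,3]  [3,4]  [4,5]  [5,6]  [3,9]  [8,10]  [12,13]
[0,3] uncovered → point at 3; [4,5] uncovered → point at 5; [8,10] uncovered → point at 10; [12,13] uncovered → point at 13.
Points: 3, 5, 10, 13 (4 total).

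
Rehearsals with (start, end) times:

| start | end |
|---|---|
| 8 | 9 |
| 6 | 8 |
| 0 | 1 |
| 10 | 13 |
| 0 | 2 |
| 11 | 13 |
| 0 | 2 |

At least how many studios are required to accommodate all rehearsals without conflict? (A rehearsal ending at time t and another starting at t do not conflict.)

The answer is the maximum number of intervals overlapping at any instant.
Events (time:±→running): 0:+→1 0:+→2 0:+→3 … peak 3.

3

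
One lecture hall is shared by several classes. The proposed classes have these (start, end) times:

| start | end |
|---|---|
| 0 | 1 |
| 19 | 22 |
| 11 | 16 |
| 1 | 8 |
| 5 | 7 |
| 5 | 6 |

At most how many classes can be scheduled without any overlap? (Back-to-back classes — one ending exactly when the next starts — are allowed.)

4

Sort by end time and greedily take each interval whose start is ≥ the last chosen end.
By end time: (0,1), (5,6), (5,7), (1,8), (11,16), (19,22).
Pick (0,1); next start ≥ 1 → (5,6); next start ≥ 6 → (11,16); next start ≥ 16 → (19,22).
Selected 4 classes.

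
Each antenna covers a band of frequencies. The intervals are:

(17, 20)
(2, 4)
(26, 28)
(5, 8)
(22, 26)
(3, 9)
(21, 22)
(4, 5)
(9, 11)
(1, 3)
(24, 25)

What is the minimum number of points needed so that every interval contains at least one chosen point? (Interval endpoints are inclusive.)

Sorted: [1,3] [2,4] [4,5] [5,8] [3,9] [9,11] [17,20] [21,22] [24,25] [22,26] [26,28]
{[1,3],[2,4]} hit by 3; {[4,5],[5,8],[3,9]} hit by 5; {[9,11]} hit by 11; {[17,20]} hit by 20; {[21,22]} hit by 22; {[24,25],[22,26]} hit by 25; {[26,28]} hit by 28.
Points: 3, 5, 11, 20, 22, 25, 28 (7 total).

7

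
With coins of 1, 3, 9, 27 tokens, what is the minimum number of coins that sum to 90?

Use the largest denomination that fits, subtract, and repeat.
90 = 3×27 + 1×9
Total coins = 3 + 1 = 4

4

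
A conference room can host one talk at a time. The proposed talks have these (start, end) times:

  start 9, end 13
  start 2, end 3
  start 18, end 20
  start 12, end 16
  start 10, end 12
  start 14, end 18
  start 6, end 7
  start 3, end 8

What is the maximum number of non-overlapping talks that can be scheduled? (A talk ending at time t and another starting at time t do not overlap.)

Order by finish time; keep every interval that doesn't clash with the previous kept one.
Sorted by end: (2,3)  (6,7)  (3,8)  (10,12)  (9,13)  (12,16)  (14,18)  (18,20)
take (2,3); take (6,7); take (10,12); take (12,16); take (18,20).
Selected 5 talks.

5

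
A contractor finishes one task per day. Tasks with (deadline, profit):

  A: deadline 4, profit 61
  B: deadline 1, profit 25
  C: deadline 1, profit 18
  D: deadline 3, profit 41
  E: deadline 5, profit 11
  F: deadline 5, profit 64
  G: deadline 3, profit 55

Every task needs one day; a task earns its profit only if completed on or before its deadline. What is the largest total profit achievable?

246

Take jobs in profit order; each goes to the latest open slot no later than its deadline.
By profit: F(d5,64), A(d4,61), G(d3,55), D(d3,41), B(d1,25), C(d1,18), E(d5,11)
F→slot 5; A→slot 4; G→slot 3; D→slot 2; B→slot 1; C skipped; E skipped.
Profit = 25 + 41 + 55 + 61 + 64 = 246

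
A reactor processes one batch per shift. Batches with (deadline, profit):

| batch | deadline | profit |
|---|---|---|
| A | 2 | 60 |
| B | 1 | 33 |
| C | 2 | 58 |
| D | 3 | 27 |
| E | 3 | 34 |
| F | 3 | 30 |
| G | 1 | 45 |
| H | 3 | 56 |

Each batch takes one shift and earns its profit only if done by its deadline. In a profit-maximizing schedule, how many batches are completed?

3

Take jobs in profit order; each goes to the latest open slot no later than its deadline.
Profit order: A=60 C=58 H=56 G=45 E=34 B=33 F=30 D=27
Assign: A→slot 2, C→slot 1, H→slot 3, G skipped, E skipped, B skipped, F skipped, D skipped.
Slots: [1:C] [2:A] [3:H]
3 of 8 scheduled.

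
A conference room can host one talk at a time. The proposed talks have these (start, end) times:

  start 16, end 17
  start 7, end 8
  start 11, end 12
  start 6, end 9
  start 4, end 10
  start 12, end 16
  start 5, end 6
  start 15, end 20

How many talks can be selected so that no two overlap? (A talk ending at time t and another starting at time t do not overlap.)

Order by finish time; keep every interval that doesn't clash with the previous kept one.
By end time: (5,6), (7,8), (6,9), (4,10), (11,12), (12,16), (16,17), (15,20).
Pick (5,6); next start ≥ 6 → (7,8); next start ≥ 8 → (11,12); next start ≥ 12 → (12,16); next start ≥ 16 → (16,17).
Selected 5 talks.

5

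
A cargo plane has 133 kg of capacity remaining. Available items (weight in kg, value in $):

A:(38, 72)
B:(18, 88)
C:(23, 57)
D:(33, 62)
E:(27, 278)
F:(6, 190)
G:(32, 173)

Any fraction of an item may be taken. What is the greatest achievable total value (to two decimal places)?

837.16

Ratios (sorted): F 31.67, E 10.30, G 5.41, B 4.89, C 2.48, A 1.89, D 1.88
take F (6 @ 190); take E (27 @ 278); take G (32 @ 173); take B (18 @ 88); take C (23 @ 57); take 27/38 of A → 51.16. Capacity used 133/133.
Total value = 837.16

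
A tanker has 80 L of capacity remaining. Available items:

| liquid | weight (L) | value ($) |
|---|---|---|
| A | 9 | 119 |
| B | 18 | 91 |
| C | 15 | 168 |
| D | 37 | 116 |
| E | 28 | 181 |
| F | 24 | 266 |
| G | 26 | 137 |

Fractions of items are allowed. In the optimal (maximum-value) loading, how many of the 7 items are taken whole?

4

Ratios (sorted): A 13.22, C 11.20, F 11.08, E 6.46, G 5.27, B 5.06, D 3.14
take A (9 @ 119); take C (15 @ 168); take F (24 @ 266); take E (28 @ 181); take 4/26 of G → 21.08. Capacity used 80/80.
4 item(s) taken whole; one partial (take 4/26 of G).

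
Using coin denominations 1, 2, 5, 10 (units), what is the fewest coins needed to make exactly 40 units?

Greedy: take as many of the largest coin as possible, then repeat with the remainder.
40 − 4×10→0
Total coins = 4 = 4

4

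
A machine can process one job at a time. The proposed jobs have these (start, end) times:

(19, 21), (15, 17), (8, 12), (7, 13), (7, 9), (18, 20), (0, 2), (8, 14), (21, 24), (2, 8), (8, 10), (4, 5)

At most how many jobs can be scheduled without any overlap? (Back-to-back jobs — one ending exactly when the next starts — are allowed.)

Sort by end time and greedily take each interval whose start is ≥ the last chosen end.
By end time: (0,2), (4,5), (2,8), (7,9), (8,10), (8,12), (7,13), (8,14), (15,17), (18,20), (19,21), (21,24).
Pick (0,2); next start ≥ 2 → (4,5); next start ≥ 5 → (7,9); next start ≥ 9 → (15,17); next start ≥ 17 → (18,20); next start ≥ 20 → (21,24).
Selected 6 jobs.

6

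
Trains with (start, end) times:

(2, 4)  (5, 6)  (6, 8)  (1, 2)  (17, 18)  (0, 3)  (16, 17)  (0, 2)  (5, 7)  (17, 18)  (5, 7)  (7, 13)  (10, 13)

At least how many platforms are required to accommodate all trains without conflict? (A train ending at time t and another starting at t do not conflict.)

Count concurrent intervals with a sweep; the peak is the room count.
Events (time:±→running): 0:+→1 0:+→2 1:+→3 … peak 3.

3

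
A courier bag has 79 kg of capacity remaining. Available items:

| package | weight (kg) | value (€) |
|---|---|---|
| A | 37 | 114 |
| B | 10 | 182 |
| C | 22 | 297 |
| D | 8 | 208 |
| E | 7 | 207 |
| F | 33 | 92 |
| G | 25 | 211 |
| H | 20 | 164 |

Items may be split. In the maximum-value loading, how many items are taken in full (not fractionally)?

Greedy by value/weight ratio, highest first.
Ratios (sorted): E 29.57, D 26.00, B 18.20, C 13.50, G 8.44, H 8.20, A 3.08, F 2.79
take E (7 @ 207); take D (8 @ 208); take B (10 @ 182); take C (22 @ 297); take G (25 @ 211); take 7/20 of H → 57.40. Capacity used 79/79.
5 item(s) taken whole; one partial (take 7/20 of H).

5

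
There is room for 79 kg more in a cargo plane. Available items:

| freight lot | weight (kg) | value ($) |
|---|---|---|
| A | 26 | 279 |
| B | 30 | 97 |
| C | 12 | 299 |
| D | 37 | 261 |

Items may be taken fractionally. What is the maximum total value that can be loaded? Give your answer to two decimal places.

Ratios (sorted): C 24.92, A 10.73, D 7.05, B 3.23
take C (12 @ 299); take A (26 @ 279); take D (37 @ 261); take 4/30 of B → 12.93. Capacity used 79/79.
Total value = 851.93

851.93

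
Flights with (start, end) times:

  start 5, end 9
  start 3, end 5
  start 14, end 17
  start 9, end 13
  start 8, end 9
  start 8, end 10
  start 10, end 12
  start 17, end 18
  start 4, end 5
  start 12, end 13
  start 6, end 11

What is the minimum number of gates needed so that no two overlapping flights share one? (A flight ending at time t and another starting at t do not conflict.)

4

Count concurrent intervals with a sweep; the peak is the room count.
Events (time:±→running): 3:+→1 4:+→2 5:-→1 5:-→0 5:+→1 6:+→2 8:+→3 8:+→4 … peak 4.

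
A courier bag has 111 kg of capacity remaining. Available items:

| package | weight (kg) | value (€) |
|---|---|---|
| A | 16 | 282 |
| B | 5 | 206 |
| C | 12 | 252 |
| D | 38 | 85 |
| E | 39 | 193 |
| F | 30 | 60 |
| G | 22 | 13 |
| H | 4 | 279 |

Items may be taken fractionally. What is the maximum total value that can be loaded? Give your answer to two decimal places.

Order: H (279/4=69.75) > B (206/5=41.20) > C (252/12=21.00) > A (282/16=17.62) > E (193/39=4.95) > D (85/38=2.24) > F (60/30=2.00) > G (13/22=0.59)
Fill: take H (4 @ 279) → take B (5 @ 206) → take C (12 @ 252) → take A (16 @ 282) → take E (39 @ 193) → take 35/38 of D → 78.29; 111/111 used.
Total value = 1290.29

1290.29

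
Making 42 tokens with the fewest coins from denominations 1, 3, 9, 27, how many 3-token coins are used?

Greedy: take as many of the largest coin as possible, then repeat with the remainder.
42 − 1×27→15 − 1×9→6 − 2×3→0
Count of 3: 2

2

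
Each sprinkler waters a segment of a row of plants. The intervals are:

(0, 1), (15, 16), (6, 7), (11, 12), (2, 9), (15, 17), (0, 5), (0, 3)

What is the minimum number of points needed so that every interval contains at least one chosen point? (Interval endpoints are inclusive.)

Sorted: [0,1] [0,3] [0,5] [6,7] [2,9] [11,12] [15,16] [15,17]
{[0,1],[0,3],[0,5]} hit by 1; {[6,7],[2,9]} hit by 7; {[11,12]} hit by 12; {[15,16],[15,17]} hit by 16.
Points: 1, 7, 12, 16 (4 total).

4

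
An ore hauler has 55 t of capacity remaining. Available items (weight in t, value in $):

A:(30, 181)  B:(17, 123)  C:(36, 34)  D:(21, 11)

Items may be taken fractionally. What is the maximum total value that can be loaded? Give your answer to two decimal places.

311.56

Greedy by value/weight ratio, highest first.
Ratios (sorted): B 7.24, A 6.03, C 0.94, D 0.52
take B (17 @ 123); take A (30 @ 181); take 8/36 of C → 7.56. Capacity used 55/55.
Total value = 311.56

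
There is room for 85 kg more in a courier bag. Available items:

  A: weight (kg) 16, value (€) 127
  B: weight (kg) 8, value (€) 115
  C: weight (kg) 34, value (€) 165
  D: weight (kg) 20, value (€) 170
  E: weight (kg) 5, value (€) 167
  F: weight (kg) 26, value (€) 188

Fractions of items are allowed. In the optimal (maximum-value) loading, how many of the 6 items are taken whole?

Greedy by value/weight ratio, highest first.
Ratios (sorted): E 33.40, B 14.38, D 8.50, A 7.94, F 7.23, C 4.85
take E (5 @ 167); take B (8 @ 115); take D (20 @ 170); take A (16 @ 127); take F (26 @ 188); take 10/34 of C → 48.53. Capacity used 85/85.
5 item(s) taken whole; one partial (take 10/34 of C).

5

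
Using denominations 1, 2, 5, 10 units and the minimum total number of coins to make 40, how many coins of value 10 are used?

4

Use the largest denomination that fits, subtract, and repeat.
40 = 4×10
Count of 10: 4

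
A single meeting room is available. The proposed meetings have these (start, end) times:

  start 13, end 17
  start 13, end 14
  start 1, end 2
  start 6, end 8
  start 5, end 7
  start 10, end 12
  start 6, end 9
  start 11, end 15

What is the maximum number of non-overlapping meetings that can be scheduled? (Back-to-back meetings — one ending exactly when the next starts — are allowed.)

By end time: (1,2), (5,7), (6,8), (6,9), (10,12), (13,14), (11,15), (13,17).
Pick (1,2); next start ≥ 2 → (5,7); next start ≥ 7 → (10,12); next start ≥ 12 → (13,14).
Selected 4 meetings.

4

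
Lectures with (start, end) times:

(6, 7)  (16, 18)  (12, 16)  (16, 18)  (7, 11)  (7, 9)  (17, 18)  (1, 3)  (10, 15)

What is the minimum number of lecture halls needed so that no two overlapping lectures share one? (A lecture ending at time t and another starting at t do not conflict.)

3

starts: [1, 6, 7, 7, 10, 12, 16, 16, 17]
ends:   [3, 7, 9, 11, 15, 16, 18, 18, 18]
s1→1 e3→0 s6→1 e7→0 s7→1 s7→2 e9→1 s10→2 e11→1 s12→2 e15→1 e16→0 s16→1 s16→2 s17→3  — peak 3.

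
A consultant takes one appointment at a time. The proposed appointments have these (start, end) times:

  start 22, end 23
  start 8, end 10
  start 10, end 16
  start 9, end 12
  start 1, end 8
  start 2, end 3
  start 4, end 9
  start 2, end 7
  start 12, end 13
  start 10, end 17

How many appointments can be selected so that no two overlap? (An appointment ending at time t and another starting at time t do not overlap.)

Order by finish time; keep every interval that doesn't clash with the previous kept one.
By end time: (2,3), (2,7), (1,8), (4,9), (8,10), (9,12), (12,13), (10,16), (10,17), (22,23).
Pick (2,3); next start ≥ 3 → (4,9); next start ≥ 9 → (9,12); next start ≥ 12 → (12,13); next start ≥ 13 → (22,23).
Selected 5 appointments.

5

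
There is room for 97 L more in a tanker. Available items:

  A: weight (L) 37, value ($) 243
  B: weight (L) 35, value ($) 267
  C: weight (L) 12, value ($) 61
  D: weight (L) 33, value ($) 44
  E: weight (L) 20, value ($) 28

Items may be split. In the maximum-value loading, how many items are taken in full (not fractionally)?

3

Greedy by value/weight ratio, highest first.
Ratios (sorted): B 7.63, A 6.57, C 5.08, E 1.40, D 1.33
take B (35 @ 267); take A (37 @ 243); take C (12 @ 61); take 13/20 of E → 18.20. Capacity used 97/97.
3 item(s) taken whole; one partial (take 13/20 of E).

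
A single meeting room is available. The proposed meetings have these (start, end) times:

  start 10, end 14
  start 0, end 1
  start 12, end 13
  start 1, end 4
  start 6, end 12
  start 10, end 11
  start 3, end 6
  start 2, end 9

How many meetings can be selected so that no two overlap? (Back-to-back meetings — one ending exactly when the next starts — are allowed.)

Order by finish time; keep every interval that doesn't clash with the previous kept one.
Sorted by end: (0,1)  (1,4)  (3,6)  (2,9)  (10,11)  (6,12)  (12,13)  (10,14)
take (0,1); take (1,4); skip (3,6); skip (2,9); take (10,11); take (12,13); skip (10,14).
Selected 4 meetings.

4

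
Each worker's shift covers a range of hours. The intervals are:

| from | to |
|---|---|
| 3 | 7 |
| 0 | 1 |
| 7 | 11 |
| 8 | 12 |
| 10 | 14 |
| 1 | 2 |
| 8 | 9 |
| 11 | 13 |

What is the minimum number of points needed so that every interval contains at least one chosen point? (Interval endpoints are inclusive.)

4

Process intervals by earliest right end; each time one isn't hit yet, stab at its right endpoint.
By right end: [0,1]  [1,2]  [3,7]  [8,9]  [7,11]  [8,12]  [11,13]  [10,14]
[0,1] uncovered → point at 1; [3,7] uncovered → point at 7; [8,9] uncovered → point at 9; [11,13] uncovered → point at 13.
Points: 1, 7, 9, 13 (4 total).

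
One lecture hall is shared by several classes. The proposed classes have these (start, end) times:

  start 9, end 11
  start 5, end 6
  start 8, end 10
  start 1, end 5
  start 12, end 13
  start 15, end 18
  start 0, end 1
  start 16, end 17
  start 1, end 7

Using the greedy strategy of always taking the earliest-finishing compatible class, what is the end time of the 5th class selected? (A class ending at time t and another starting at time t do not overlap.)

13

Greedy by earliest finish: after sorting by end time, pick each interval compatible with the last pick.
By end time: (0,1), (1,5), (5,6), (1,7), (8,10), (9,11), (12,13), (16,17), (15,18).
Pick (0,1); next start ≥ 1 → (1,5); next start ≥ 5 → (5,6); next start ≥ 6 → (8,10); next start ≥ 10 → (12,13); next start ≥ 13 → (16,17).
Selected: (0,1) (1,5) (5,6) (8,10) (12,13) (16,17)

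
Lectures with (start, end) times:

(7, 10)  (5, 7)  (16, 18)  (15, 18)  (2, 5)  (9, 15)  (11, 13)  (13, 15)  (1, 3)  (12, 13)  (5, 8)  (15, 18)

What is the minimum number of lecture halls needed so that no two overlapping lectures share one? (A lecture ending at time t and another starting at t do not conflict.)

3

Events (time:±→running): 1:+→1 2:+→2 3:-→1 5:-→0 5:+→1 5:+→2 7:-→1 7:+→2 8:-→1 9:+→2 10:-→1 11:+→2 12:+→3 … peak 3.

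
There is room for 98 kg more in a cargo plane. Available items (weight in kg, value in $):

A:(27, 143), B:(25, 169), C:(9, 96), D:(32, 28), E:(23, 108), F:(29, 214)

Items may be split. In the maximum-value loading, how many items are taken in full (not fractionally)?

Sort by value per unit weight and fill in that order.
Order: C (96/9=10.67) > F (214/29=7.38) > B (169/25=6.76) > A (143/27=5.30) > E (108/23=4.70) > D (28/32=0.88)
Fill: take C (9 @ 96) → take F (29 @ 214) → take B (25 @ 169) → take A (27 @ 143) → take 8/23 of E → 37.57; 98/98 used.
4 item(s) taken whole; one partial (take 8/23 of E).

4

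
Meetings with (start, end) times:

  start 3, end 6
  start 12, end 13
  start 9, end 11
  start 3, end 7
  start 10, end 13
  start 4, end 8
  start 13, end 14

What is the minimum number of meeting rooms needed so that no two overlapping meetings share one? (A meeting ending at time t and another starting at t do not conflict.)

Events (time:±→running): 3:+→1 3:+→2 4:+→3 … peak 3.

3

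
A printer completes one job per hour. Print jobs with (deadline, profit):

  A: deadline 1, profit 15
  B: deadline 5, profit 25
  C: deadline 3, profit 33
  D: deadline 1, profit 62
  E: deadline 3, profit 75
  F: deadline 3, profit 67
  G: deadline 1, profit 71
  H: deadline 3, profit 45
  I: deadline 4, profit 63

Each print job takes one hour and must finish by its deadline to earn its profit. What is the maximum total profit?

301

Sort by profit descending; place each in the latest free slot ≤ its deadline.
By profit: E(d3,75), G(d1,71), F(d3,67), I(d4,63), D(d1,62), H(d3,45), C(d3,33), B(d5,25), A(d1,15)
E→slot 3; G→slot 1; F→slot 2; I→slot 4; D skipped; H skipped; C skipped; B→slot 5; A skipped.
Profit = 71 + 67 + 75 + 63 + 25 = 301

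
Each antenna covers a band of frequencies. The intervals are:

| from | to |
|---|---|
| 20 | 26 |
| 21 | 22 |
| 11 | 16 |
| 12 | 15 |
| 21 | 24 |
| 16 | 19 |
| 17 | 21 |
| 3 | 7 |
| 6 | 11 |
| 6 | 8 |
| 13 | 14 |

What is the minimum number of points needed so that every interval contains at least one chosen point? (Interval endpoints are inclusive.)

Sort by right endpoint; whenever an interval is uncovered, place a point at its right end.
Sorted: [3,7] [6,8] [6,11] [13,14] [12,15] [11,16] [16,19] [17,21] [21,22] [21,24] [20,26]
{[3,7],[6,8],[6,11]} hit by 7; {[13,14],[12,15],[11,16]} hit by 14; {[16,19],[17,21]} hit by 19; {[21,22],[21,24],[20,26]} hit by 22.
Points: 7, 14, 19, 22 (4 total).

4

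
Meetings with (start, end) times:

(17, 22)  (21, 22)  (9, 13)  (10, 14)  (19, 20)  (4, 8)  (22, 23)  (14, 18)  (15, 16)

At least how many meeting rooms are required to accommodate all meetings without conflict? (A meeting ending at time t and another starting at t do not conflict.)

Events (time:±→running): 4:+→1 8:-→0 9:+→1 10:+→2 … peak 2.

2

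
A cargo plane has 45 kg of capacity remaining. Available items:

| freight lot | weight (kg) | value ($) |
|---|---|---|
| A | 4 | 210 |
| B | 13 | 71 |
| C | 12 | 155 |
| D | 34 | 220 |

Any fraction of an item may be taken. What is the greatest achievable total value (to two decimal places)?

552.65

Order: A (210/4=52.50) > C (155/12=12.92) > D (220/34=6.47) > B (71/13=5.46)
Fill: take A (4 @ 210) → take C (12 @ 155) → take 29/34 of D → 187.65; 45/45 used.
Total value = 552.65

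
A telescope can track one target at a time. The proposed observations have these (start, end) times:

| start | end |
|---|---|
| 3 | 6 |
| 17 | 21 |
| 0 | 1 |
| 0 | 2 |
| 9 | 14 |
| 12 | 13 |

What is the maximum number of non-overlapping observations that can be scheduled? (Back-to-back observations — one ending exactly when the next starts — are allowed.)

Order by finish time; keep every interval that doesn't clash with the previous kept one.
By end time: (0,1), (0,2), (3,6), (12,13), (9,14), (17,21).
Pick (0,1); next start ≥ 1 → (3,6); next start ≥ 6 → (12,13); next start ≥ 13 → (17,21).
Selected 4 observations.

4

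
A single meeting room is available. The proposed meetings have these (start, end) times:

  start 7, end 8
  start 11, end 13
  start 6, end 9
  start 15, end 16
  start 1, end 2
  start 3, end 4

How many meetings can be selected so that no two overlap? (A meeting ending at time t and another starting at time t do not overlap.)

Order by finish time; keep every interval that doesn't clash with the previous kept one.
By end time: (1,2), (3,4), (7,8), (6,9), (11,13), (15,16).
Pick (1,2); next start ≥ 2 → (3,4); next start ≥ 4 → (7,8); next start ≥ 8 → (11,13); next start ≥ 13 → (15,16).
Selected 5 meetings.

5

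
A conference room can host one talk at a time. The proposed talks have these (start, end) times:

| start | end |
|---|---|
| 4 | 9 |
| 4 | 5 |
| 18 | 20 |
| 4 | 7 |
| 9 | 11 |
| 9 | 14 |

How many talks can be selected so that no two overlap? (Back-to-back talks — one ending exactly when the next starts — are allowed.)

3

Order by finish time; keep every interval that doesn't clash with the previous kept one.
By end time: (4,5), (4,7), (4,9), (9,11), (9,14), (18,20).
Pick (4,5); next start ≥ 5 → (9,11); next start ≥ 11 → (18,20).
Selected 3 talks.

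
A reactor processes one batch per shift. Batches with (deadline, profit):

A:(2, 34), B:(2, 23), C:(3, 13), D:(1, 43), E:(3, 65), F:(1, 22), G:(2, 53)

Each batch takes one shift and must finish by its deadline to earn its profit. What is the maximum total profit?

161

Profit order: E=65 G=53 D=43 A=34 B=23 F=22 C=13
Assign: E→slot 3, G→slot 2, D→slot 1, A skipped, B skipped, F skipped, C skipped.
Slots: [1:D] [2:G] [3:E]
Profit = 43 + 53 + 65 = 161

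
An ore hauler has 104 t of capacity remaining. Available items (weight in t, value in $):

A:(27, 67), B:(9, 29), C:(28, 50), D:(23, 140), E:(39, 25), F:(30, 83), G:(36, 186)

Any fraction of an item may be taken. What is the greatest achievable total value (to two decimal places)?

452.89

Ratios (sorted): D 6.09, G 5.17, B 3.22, F 2.77, A 2.48, C 1.79, E 0.64
take D (23 @ 140); take G (36 @ 186); take B (9 @ 29); take F (30 @ 83); take 6/27 of A → 14.89. Capacity used 104/104.
Total value = 452.89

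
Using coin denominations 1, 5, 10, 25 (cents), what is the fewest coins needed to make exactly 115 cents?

6

115 − 4×25→15 − 1×10→5 − 1×5→0
Total coins = 4 + 1 + 1 = 6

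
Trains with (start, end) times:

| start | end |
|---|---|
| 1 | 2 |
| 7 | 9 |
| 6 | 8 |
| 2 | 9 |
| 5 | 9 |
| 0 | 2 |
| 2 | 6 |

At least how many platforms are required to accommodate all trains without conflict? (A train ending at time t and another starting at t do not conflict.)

4

The answer is the maximum number of intervals overlapping at any instant.
Events (time:±→running): 0:+→1 1:+→2 2:-→1 2:-→0 2:+→1 2:+→2 5:+→3 6:-→2 6:+→3 7:+→4 … peak 4.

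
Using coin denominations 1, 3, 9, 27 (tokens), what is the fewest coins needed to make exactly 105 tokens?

7

105 = 3×27 + 2×9 + 2×3
Total coins = 3 + 2 + 2 = 7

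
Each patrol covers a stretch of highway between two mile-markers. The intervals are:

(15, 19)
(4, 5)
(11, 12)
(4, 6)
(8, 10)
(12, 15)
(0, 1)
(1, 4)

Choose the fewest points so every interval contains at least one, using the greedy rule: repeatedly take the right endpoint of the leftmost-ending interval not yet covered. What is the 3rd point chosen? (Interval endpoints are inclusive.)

10

Sort by right endpoint; whenever an interval is uncovered, place a point at its right end.
By right end: [0,1]  [1,4]  [4,5]  [4,6]  [8,10]  [11,12]  [12,15]  [15,19]
[0,1] uncovered → point at 1; [4,5] uncovered → point at 5; [8,10] uncovered → point at 10; [11,12] uncovered → point at 12; [15,19] uncovered → point at 19.
Points: 1, 5, 10, 12, 19 (5 total).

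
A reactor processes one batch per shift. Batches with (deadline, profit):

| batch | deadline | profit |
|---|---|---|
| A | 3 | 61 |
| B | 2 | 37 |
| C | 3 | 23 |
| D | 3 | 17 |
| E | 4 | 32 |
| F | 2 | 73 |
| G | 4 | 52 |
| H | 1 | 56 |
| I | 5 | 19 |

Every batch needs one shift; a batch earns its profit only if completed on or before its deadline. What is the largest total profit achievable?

261

Profit order: F=73 A=61 H=56 G=52 B=37 E=32 C=23 I=19 D=17
Assign: F→slot 2, A→slot 3, H→slot 1, G→slot 4, B skipped, E skipped, C skipped, I→slot 5, D skipped.
Slots: [1:H] [2:F] [3:A] [4:G] [5:I]
Profit = 56 + 73 + 61 + 52 + 19 = 261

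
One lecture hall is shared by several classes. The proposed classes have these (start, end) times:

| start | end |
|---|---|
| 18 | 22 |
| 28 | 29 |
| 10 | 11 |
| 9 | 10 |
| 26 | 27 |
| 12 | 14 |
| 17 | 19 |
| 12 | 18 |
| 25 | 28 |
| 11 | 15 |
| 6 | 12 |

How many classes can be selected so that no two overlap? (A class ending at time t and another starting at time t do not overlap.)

Greedy by earliest finish: after sorting by end time, pick each interval compatible with the last pick.
Sorted by end: (9,10)  (10,11)  (6,12)  (12,14)  (11,15)  (12,18)  (17,19)  (18,22)  (26,27)  (25,28)  (28,29)
take (9,10); take (10,11); skip (6,12); take (12,14); skip (11,15); skip (12,18); take (17,19); skip (18,22); take (26,27); take (28,29).
Selected 6 classes.

6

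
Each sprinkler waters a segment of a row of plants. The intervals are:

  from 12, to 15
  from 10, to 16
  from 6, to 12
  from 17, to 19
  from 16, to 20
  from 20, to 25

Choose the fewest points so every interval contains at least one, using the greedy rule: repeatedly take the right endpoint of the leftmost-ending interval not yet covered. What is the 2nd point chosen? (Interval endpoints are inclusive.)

19

Sorted: [6,12] [12,15] [10,16] [17,19] [16,20] [20,25]
{[6,12],[12,15],[10,16]} hit by 12; {[17,19],[16,20]} hit by 19; {[20,25]} hit by 25.
Points: 12, 19, 25 (3 total).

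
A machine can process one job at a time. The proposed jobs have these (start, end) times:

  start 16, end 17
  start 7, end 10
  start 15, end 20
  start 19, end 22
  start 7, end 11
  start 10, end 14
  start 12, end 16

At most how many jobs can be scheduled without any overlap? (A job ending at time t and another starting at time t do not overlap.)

4

Greedy by earliest finish: after sorting by end time, pick each interval compatible with the last pick.
Sorted by end: (7,10)  (7,11)  (10,14)  (12,16)  (16,17)  (15,20)  (19,22)
take (7,10); take (10,14); skip (12,16); take (16,17); take (19,22).
Selected 4 jobs.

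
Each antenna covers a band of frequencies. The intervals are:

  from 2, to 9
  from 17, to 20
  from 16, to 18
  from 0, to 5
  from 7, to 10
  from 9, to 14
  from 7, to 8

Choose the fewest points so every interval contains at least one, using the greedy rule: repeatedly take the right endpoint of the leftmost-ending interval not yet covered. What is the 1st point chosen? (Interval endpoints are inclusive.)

Sort by right endpoint; whenever an interval is uncovered, place a point at its right end.
Sorted: [0,5] [7,8] [2,9] [7,10] [9,14] [16,18] [17,20]
{[0,5]} hit by 5; {[7,8],[2,9],[7,10]} hit by 8; {[9,14]} hit by 14; {[16,18],[17,20]} hit by 18.
Points: 5, 8, 14, 18 (4 total).

5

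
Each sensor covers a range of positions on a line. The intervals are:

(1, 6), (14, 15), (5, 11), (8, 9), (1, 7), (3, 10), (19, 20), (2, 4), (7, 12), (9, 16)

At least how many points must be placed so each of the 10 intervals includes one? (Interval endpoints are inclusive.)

Sorted: [2,4] [1,6] [1,7] [8,9] [3,10] [5,11] [7,12] [14,15] [9,16] [19,20]
{[2,4],[1,6],[1,7]} hit by 4; {[8,9],[3,10],[5,11],[7,12]} hit by 9; {[14,15],[9,16]} hit by 15; {[19,20]} hit by 20.
Points: 4, 9, 15, 20 (4 total).

4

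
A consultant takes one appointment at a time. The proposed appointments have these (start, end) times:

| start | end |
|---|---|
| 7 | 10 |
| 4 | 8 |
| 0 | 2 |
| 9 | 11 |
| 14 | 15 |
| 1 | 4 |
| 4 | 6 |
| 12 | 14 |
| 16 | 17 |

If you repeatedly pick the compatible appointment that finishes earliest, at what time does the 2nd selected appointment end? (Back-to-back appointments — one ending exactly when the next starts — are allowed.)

Order by finish time; keep every interval that doesn't clash with the previous kept one.
By end time: (0,2), (1,4), (4,6), (4,8), (7,10), (9,11), (12,14), (14,15), (16,17).
Pick (0,2); next start ≥ 2 → (4,6); next start ≥ 6 → (7,10); next start ≥ 10 → (12,14); next start ≥ 14 → (14,15); next start ≥ 15 → (16,17).
Selected: (0,2) (4,6) (7,10) (12,14) (14,15) (16,17)

6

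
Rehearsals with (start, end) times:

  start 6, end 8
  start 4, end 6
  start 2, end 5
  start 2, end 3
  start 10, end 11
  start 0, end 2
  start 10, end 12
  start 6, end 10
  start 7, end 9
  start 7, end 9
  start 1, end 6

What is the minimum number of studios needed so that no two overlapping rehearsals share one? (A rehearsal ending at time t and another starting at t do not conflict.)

4

Count concurrent intervals with a sweep; the peak is the room count.
Events (time:±→running): 0:+→1 1:+→2 2:-→1 2:+→2 2:+→3 3:-→2 4:+→3 5:-→2 6:-→1 6:-→0 6:+→1 6:+→2 7:+→3 7:+→4 … peak 4.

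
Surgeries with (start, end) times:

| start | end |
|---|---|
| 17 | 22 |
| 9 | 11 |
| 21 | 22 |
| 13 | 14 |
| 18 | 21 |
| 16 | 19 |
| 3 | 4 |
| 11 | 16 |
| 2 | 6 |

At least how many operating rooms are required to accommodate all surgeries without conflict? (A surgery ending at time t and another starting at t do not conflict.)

3

Events (time:±→running): 2:+→1 3:+→2 4:-→1 6:-→0 9:+→1 11:-→0 11:+→1 13:+→2 14:-→1 16:-→0 16:+→1 17:+→2 18:+→3 … peak 3.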